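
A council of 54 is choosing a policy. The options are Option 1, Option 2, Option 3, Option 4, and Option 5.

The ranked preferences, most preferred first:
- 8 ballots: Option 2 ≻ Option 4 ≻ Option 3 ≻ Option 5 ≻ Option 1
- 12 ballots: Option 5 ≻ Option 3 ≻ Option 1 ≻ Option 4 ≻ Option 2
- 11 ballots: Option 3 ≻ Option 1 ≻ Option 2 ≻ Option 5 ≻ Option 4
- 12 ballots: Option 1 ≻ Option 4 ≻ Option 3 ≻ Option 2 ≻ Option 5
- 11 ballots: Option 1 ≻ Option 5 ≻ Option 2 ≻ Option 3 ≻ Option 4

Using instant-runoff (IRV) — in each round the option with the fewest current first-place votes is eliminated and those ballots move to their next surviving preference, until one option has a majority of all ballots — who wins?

Round 1: Option 1 23, Option 2 8, Option 3 11, Option 4 0, Option 5 12. Option 4 eliminated.
Round 2: Option 1 23, Option 2 8, Option 3 11, Option 5 12. Option 2 eliminated.
Round 3: Option 1 23, Option 3 19, Option 5 12. Option 5 eliminated.
Round 4: Option 1 23, Option 3 31. Option 3 has a majority (≥28).

Option 3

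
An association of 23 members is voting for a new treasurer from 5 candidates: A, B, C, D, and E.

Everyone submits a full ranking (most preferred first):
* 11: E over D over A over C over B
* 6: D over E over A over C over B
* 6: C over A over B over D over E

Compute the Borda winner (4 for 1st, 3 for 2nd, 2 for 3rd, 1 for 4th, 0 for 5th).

A: 11×2 + 6×2 + 6×3 = 52
B: 11×0 + 6×0 + 6×2 = 12
C: 11×1 + 6×1 + 6×4 = 41
D: 11×3 + 6×4 + 6×1 = 63
E: 11×4 + 6×3 + 6×0 = 62

D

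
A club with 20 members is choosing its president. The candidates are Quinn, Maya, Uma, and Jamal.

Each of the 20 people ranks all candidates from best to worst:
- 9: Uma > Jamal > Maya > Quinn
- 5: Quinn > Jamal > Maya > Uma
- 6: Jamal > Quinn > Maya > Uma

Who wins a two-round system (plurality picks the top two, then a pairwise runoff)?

Round 1 first-place votes: Quinn 5, Maya 0, Uma 9, Jamal 6. Uma and Jamal advance.
Runoff: Uma is ranked above Jamal on 9 ballots, Jamal above Uma on 11.

Jamal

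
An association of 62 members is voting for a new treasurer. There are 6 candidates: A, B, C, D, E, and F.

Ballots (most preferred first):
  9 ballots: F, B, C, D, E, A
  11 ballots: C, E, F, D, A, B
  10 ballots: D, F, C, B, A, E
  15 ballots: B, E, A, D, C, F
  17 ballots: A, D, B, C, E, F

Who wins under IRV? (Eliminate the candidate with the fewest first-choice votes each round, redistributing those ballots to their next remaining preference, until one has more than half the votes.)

B

Round 1: A 17, B 15, C 11, D 10, E 0, F 9. E eliminated.
Round 2: A 17, B 15, C 11, D 10, F 9. F eliminated.
Round 3: A 17, B 24, C 11, D 10. D eliminated.
Round 4: A 17, B 24, C 21. A eliminated.
Round 5: B 41, C 21. B has a majority (≥32).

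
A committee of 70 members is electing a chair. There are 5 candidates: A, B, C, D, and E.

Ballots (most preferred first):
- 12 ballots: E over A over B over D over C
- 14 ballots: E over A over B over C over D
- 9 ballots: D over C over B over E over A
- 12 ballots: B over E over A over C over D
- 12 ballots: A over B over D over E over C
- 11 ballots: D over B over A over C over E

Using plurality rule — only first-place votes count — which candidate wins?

First-place votes: A 12, B 12, C 0, D 20, E 26.

E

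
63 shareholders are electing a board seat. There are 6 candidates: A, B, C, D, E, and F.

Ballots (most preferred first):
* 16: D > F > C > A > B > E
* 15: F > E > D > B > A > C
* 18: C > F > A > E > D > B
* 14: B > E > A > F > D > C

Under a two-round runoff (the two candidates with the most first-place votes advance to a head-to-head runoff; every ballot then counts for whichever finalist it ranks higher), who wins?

D

Round 1 first-place votes: A 0, B 14, C 18, D 16, E 0, F 15. C and D advance.
Runoff: C is ranked above D on 18 ballots, D above C on 45.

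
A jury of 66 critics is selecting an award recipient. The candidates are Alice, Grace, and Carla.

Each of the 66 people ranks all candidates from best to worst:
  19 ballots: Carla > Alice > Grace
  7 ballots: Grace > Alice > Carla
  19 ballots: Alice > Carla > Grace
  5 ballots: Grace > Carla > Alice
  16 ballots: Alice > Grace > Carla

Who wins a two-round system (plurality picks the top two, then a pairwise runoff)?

Alice

Round 1 first-place votes: Alice 35, Grace 12, Carla 19. Alice and Carla advance.
Runoff: Alice is ranked above Carla on 42 ballots, Carla above Alice on 24.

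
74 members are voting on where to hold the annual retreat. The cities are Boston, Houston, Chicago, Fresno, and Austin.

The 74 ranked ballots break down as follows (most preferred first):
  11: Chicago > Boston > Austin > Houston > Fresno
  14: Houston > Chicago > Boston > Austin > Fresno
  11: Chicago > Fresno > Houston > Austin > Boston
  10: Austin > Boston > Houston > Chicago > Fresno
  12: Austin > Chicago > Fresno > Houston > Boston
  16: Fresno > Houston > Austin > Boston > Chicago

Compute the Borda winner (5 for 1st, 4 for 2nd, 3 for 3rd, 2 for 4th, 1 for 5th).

Chicago

Boston: 11×4 + 14×3 + 11×1 + 10×4 + 12×1 + 16×2 = 181
Houston: 11×2 + 14×5 + 11×3 + 10×3 + 12×2 + 16×4 = 243
Chicago: 11×5 + 14×4 + 11×5 + 10×2 + 12×4 + 16×1 = 250
Fresno: 11×1 + 14×1 + 11×4 + 10×1 + 12×3 + 16×5 = 195
Austin: 11×3 + 14×2 + 11×2 + 10×5 + 12×5 + 16×3 = 241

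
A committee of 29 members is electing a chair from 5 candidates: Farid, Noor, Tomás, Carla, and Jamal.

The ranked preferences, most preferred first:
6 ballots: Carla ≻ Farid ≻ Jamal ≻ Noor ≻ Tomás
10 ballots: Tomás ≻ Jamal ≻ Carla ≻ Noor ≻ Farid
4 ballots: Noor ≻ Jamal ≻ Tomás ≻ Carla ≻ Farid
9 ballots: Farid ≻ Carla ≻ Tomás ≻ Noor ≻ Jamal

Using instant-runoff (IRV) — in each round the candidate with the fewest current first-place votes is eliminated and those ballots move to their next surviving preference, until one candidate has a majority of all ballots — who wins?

Round 1: Farid 9, Noor 4, Tomás 10, Carla 6, Jamal 0. Jamal eliminated.
Round 2: Farid 9, Noor 4, Tomás 10, Carla 6. Noor eliminated.
Round 3: Farid 9, Tomás 14, Carla 6. Carla eliminated.
Round 4: Farid 15, Tomás 14. Farid has a majority (≥15).

Farid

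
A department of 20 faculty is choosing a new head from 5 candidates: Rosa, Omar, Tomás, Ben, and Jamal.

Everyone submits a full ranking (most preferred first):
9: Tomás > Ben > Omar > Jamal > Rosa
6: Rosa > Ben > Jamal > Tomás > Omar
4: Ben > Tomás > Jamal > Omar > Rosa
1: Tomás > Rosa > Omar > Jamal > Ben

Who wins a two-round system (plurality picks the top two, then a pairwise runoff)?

Tomás

Round 1 first-place votes: Rosa 6, Omar 0, Tomás 10, Ben 4, Jamal 0. Tomás and Rosa advance.
Runoff: Tomás is ranked above Rosa on 14 ballots, Rosa above Tomás on 6.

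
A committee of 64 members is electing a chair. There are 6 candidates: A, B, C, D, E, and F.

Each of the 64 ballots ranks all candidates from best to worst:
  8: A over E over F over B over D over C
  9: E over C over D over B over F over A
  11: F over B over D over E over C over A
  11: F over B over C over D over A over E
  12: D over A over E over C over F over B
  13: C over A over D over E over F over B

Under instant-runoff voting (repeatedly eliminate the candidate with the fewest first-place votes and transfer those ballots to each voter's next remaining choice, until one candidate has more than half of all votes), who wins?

Round 1: A 8, B 0, C 13, D 12, E 9, F 22. B eliminated.
Round 2: A 8, C 13, D 12, E 9, F 22. A eliminated.
Round 3: C 13, D 12, E 17, F 22. D eliminated.
Round 4: C 13, E 29, F 22. C eliminated.
Round 5: E 42, F 22. E has a majority (≥33).

E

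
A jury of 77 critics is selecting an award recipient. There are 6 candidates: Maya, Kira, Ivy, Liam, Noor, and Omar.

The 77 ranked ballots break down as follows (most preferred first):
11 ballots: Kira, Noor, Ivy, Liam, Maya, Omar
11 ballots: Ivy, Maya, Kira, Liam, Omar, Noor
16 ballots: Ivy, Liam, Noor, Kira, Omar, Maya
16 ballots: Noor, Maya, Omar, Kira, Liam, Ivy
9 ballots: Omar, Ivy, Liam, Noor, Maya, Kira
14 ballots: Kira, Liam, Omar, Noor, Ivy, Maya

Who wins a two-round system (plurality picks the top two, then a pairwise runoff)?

Round 1 first-place votes: Maya 0, Kira 25, Ivy 27, Liam 0, Noor 16, Omar 9. Ivy and Kira advance.
Runoff: Ivy is ranked above Kira on 36 ballots, Kira above Ivy on 41.

Kira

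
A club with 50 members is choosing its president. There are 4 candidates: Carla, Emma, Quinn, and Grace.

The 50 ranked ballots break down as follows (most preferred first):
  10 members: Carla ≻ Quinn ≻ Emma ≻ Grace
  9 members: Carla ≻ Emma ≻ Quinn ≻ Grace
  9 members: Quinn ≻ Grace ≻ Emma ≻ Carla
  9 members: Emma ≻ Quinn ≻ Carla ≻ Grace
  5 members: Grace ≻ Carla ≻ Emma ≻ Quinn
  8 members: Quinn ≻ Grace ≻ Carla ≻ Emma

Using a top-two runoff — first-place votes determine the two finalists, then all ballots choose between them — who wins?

Quinn

Round 1 first-place votes: Carla 19, Emma 9, Quinn 17, Grace 5. Carla and Quinn advance.
Runoff: Carla is ranked above Quinn on 24 ballots, Quinn above Carla on 26.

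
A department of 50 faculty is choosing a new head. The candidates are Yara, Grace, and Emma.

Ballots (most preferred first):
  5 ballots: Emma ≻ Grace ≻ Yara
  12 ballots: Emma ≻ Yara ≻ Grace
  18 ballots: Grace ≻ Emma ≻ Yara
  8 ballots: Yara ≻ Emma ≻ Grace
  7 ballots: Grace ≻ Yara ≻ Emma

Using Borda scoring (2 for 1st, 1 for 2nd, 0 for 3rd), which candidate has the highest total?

Emma

Yara: 5×0 + 12×1 + 18×0 + 8×2 + 7×1 = 35
Grace: 5×1 + 12×0 + 18×2 + 8×0 + 7×2 = 55
Emma: 5×2 + 12×2 + 18×1 + 8×1 + 7×0 = 60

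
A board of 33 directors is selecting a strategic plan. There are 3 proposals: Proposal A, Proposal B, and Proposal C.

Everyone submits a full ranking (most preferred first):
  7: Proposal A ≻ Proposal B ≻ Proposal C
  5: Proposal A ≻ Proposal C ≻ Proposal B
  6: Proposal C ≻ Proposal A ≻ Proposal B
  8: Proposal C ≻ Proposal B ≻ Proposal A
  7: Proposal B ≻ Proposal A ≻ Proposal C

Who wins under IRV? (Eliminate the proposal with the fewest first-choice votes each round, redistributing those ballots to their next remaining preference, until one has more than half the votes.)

Round 1: Proposal A 12, Proposal B 7, Proposal C 14. Proposal B eliminated.
Round 2: Proposal A 19, Proposal C 14. Proposal A has a majority (≥17).

Proposal A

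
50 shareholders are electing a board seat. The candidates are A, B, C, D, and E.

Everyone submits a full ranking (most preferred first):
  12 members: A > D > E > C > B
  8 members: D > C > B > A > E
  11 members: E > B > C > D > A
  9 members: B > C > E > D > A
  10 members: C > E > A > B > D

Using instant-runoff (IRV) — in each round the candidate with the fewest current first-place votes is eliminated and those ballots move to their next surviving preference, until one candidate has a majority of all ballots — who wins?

C

Round 1: A 12, B 9, C 10, D 8, E 11. D eliminated.
Round 2: A 12, B 9, C 18, E 11. B eliminated.
Round 3: A 12, C 27, E 11. C has a majority (≥26).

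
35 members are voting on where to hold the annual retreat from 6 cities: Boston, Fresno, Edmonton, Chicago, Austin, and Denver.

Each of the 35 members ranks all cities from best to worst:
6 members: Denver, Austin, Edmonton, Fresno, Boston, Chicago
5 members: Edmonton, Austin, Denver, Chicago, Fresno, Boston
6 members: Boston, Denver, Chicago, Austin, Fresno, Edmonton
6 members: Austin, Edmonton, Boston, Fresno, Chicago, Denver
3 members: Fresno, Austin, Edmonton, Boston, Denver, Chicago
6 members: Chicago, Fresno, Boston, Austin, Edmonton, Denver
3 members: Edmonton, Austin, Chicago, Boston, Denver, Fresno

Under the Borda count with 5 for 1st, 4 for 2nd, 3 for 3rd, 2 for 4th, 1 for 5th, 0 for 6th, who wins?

Boston: 6×1 + 5×0 + 6×5 + 6×3 + 3×2 + 6×3 + 3×2 = 84
Fresno: 6×2 + 5×1 + 6×1 + 6×2 + 3×5 + 6×4 + 3×0 = 74
Edmonton: 6×3 + 5×5 + 6×0 + 6×4 + 3×3 + 6×1 + 3×5 = 97
Chicago: 6×0 + 5×2 + 6×3 + 6×1 + 3×0 + 6×5 + 3×3 = 73
Austin: 6×4 + 5×4 + 6×2 + 6×5 + 3×4 + 6×2 + 3×4 = 122
Denver: 6×5 + 5×3 + 6×4 + 6×0 + 3×1 + 6×0 + 3×1 = 75

Austin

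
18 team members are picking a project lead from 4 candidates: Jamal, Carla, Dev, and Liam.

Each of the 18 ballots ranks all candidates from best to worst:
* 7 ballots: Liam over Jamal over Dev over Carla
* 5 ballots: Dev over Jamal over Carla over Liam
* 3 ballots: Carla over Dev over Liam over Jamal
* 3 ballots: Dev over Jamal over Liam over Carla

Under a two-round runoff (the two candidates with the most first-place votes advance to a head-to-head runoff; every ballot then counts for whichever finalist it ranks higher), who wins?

Dev

Round 1 first-place votes: Jamal 0, Carla 3, Dev 8, Liam 7. Dev and Liam advance.
Runoff: Dev is ranked above Liam on 11 ballots, Liam above Dev on 7.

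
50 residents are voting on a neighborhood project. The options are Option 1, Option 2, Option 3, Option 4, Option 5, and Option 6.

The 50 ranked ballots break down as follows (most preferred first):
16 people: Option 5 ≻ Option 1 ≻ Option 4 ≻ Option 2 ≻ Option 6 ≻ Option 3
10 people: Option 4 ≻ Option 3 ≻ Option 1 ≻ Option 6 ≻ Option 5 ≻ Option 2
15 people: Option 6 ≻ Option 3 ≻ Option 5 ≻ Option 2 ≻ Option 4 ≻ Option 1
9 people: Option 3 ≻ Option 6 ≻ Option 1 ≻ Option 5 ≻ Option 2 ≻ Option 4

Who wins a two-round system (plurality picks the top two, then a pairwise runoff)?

Option 6

Round 1 first-place votes: Option 1 0, Option 2 0, Option 3 9, Option 4 10, Option 5 16, Option 6 15. Option 5 and Option 6 advance.
Runoff: Option 5 is ranked above Option 6 on 16 ballots, Option 6 above Option 5 on 34.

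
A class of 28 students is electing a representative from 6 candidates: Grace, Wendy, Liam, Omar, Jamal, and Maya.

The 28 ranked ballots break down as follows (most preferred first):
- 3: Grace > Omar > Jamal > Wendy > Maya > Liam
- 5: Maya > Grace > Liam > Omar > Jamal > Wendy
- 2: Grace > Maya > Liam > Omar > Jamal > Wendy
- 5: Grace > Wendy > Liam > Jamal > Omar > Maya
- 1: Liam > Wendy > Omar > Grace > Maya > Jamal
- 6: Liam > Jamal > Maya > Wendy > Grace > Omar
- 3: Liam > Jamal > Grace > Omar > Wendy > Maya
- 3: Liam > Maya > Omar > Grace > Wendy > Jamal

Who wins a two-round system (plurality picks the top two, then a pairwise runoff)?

Round 1 first-place votes: Grace 10, Wendy 0, Liam 13, Omar 0, Jamal 0, Maya 5. Liam and Grace advance.
Runoff: Liam is ranked above Grace on 13 ballots, Grace above Liam on 15.

Grace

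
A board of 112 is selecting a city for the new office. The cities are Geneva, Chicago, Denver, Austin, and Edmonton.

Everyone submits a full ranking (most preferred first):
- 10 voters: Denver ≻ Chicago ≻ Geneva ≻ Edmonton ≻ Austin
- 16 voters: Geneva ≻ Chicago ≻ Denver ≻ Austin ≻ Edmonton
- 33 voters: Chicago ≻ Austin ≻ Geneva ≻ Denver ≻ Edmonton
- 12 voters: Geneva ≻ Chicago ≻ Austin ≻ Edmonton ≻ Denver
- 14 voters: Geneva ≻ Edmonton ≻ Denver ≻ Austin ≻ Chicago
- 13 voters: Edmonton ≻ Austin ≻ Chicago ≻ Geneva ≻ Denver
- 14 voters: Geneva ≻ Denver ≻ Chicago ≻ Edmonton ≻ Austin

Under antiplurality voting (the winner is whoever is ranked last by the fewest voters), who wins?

Last-place votes: Geneva 0, Chicago 14, Denver 25, Austin 24, Edmonton 49.

Geneva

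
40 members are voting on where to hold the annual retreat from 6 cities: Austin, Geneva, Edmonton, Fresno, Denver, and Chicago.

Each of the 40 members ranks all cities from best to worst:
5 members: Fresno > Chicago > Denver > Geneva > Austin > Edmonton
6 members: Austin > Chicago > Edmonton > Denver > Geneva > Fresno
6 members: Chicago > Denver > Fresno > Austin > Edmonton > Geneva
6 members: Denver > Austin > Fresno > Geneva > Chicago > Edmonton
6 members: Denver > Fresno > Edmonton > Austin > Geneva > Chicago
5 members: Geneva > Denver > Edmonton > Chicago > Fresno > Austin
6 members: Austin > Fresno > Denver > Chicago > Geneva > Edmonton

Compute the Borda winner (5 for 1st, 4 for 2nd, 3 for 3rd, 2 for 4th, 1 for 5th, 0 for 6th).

Denver

Austin: 5×1 + 6×5 + 6×2 + 6×4 + 6×2 + 5×0 + 6×5 = 113
Geneva: 5×2 + 6×1 + 6×0 + 6×2 + 6×1 + 5×5 + 6×1 = 65
Edmonton: 5×0 + 6×3 + 6×1 + 6×0 + 6×3 + 5×3 + 6×0 = 57
Fresno: 5×5 + 6×0 + 6×3 + 6×3 + 6×4 + 5×1 + 6×4 = 114
Denver: 5×3 + 6×2 + 6×4 + 6×5 + 6×5 + 5×4 + 6×3 = 149
Chicago: 5×4 + 6×4 + 6×5 + 6×1 + 6×0 + 5×2 + 6×2 = 102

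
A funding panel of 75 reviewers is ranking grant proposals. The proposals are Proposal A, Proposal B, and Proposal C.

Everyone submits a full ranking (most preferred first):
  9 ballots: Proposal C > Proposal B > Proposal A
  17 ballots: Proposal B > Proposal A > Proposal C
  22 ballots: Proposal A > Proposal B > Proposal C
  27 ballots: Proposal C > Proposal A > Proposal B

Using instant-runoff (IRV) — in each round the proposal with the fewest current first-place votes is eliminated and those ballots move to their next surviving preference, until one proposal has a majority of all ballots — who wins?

Proposal A

Round 1: Proposal A 22, Proposal B 17, Proposal C 36. Proposal B eliminated.
Round 2: Proposal A 39, Proposal C 36. Proposal A has a majority (≥38).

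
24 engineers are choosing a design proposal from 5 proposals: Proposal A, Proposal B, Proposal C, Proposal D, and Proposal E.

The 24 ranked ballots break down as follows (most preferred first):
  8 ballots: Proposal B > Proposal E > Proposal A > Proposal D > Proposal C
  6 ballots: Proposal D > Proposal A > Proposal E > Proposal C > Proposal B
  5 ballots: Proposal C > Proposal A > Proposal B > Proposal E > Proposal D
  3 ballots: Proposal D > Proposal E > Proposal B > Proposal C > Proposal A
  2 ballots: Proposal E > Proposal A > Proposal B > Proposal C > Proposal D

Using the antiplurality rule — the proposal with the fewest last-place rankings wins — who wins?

Last-place votes: Proposal A 3, Proposal B 6, Proposal C 8, Proposal D 7, Proposal E 0.

Proposal E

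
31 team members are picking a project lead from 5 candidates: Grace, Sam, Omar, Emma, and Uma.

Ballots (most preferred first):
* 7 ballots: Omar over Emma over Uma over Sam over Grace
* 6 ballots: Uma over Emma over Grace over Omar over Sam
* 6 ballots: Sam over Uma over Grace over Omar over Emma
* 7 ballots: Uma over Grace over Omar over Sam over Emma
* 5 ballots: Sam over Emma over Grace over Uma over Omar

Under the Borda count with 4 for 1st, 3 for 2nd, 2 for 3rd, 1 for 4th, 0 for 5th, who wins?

Uma

Grace: 7×0 + 6×2 + 6×2 + 7×3 + 5×2 = 55
Sam: 7×1 + 6×0 + 6×4 + 7×1 + 5×4 = 58
Omar: 7×4 + 6×1 + 6×1 + 7×2 + 5×0 = 54
Emma: 7×3 + 6×3 + 6×0 + 7×0 + 5×3 = 54
Uma: 7×2 + 6×4 + 6×3 + 7×4 + 5×1 = 89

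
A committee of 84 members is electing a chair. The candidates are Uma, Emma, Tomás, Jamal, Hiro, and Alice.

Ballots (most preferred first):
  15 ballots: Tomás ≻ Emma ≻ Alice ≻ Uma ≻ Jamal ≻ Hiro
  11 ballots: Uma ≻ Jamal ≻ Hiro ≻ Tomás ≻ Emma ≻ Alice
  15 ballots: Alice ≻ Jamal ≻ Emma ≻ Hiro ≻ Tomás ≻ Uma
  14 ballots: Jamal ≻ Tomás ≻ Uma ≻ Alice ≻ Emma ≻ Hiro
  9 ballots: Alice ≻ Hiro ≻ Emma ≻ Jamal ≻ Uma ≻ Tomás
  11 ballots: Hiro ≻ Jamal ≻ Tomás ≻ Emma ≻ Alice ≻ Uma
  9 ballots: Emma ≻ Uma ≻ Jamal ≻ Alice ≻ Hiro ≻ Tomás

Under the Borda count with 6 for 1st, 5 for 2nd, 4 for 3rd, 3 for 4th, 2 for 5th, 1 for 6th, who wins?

Uma: 15×3 + 11×6 + 15×1 + 14×4 + 9×2 + 11×1 + 9×5 = 256
Emma: 15×5 + 11×2 + 15×4 + 14×2 + 9×4 + 11×3 + 9×6 = 308
Tomás: 15×6 + 11×3 + 15×2 + 14×5 + 9×1 + 11×4 + 9×1 = 285
Jamal: 15×2 + 11×5 + 15×5 + 14×6 + 9×3 + 11×5 + 9×4 = 362
Hiro: 15×1 + 11×4 + 15×3 + 14×1 + 9×5 + 11×6 + 9×2 = 247
Alice: 15×4 + 11×1 + 15×6 + 14×3 + 9×6 + 11×2 + 9×3 = 306

Jamal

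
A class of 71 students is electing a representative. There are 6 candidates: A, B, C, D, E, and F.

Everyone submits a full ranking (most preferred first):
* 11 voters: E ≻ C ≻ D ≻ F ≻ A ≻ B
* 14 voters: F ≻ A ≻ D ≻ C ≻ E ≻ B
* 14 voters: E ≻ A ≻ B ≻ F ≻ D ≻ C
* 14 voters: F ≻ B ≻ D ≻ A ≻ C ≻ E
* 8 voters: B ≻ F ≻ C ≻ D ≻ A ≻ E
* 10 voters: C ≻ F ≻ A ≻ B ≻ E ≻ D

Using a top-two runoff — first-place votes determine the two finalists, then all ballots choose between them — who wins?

Round 1 first-place votes: A 0, B 8, C 10, D 0, E 25, F 28. F and E advance.
Runoff: F is ranked above E on 46 ballots, E above F on 25.

F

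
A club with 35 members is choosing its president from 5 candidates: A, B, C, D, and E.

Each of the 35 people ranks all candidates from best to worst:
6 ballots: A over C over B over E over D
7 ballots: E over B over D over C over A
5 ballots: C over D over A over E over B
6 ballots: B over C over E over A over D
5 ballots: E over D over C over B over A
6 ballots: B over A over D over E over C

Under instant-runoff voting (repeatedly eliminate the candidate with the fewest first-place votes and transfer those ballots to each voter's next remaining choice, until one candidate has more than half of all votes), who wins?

Round 1: A 6, B 12, C 5, D 0, E 12. D eliminated.
Round 2: A 6, B 12, C 5, E 12. C eliminated.
Round 3: A 11, B 12, E 12. A eliminated.
Round 4: B 18, E 17. B has a majority (≥18).

B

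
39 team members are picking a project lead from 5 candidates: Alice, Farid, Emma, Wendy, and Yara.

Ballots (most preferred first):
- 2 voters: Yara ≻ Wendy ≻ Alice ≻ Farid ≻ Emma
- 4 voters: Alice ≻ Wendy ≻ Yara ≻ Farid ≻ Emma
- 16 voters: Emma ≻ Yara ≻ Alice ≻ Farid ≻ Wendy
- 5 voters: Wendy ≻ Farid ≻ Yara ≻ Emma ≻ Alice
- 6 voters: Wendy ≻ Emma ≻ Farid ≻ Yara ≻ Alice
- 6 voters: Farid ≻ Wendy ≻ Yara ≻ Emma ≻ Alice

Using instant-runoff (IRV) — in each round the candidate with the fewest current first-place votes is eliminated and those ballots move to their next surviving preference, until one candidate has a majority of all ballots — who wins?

Round 1: Alice 4, Farid 6, Emma 16, Wendy 11, Yara 2. Yara eliminated.
Round 2: Alice 4, Farid 6, Emma 16, Wendy 13. Alice eliminated.
Round 3: Farid 6, Emma 16, Wendy 17. Farid eliminated.
Round 4: Emma 16, Wendy 23. Wendy has a majority (≥20).

Wendy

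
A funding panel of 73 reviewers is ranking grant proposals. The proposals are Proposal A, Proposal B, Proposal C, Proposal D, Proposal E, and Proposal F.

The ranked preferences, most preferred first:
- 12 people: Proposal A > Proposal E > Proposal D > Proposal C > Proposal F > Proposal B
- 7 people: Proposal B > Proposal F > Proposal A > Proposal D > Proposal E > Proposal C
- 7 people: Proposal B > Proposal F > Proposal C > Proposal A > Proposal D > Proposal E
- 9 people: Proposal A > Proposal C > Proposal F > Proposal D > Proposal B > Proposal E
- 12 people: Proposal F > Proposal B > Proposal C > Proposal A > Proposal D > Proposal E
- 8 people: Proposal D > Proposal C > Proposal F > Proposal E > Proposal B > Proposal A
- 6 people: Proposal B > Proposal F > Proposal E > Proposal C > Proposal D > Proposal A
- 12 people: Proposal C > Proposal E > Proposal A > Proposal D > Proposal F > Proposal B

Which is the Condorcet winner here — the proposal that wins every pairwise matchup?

Proposal C

Proposal C vs Proposal A: 45–28
Proposal C vs Proposal B: 41–32
Proposal C vs Proposal D: 46–27
Proposal C vs Proposal E: 48–25
Proposal C vs Proposal F: 41–32
Proposal C beats every other proposal.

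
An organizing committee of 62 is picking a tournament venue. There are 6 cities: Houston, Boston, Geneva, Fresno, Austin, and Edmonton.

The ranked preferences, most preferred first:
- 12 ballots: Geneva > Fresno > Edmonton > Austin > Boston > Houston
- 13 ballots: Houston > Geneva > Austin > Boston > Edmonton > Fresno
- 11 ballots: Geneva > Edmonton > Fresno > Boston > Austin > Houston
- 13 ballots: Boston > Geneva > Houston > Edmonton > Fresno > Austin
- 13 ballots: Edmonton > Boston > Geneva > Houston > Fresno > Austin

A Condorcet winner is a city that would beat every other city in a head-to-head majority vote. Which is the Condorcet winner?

Geneva

Geneva vs Houston: 49–13
Geneva vs Boston: 36–26
Geneva vs Fresno: 62–0
Geneva vs Austin: 62–0
Geneva vs Edmonton: 49–13
Geneva beats every other city.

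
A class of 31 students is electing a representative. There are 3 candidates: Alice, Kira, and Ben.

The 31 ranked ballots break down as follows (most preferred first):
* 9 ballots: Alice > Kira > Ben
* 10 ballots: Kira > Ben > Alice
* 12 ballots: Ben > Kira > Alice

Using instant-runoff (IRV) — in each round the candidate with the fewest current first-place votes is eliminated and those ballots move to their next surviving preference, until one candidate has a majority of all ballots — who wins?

Kira

Round 1: Alice 9, Kira 10, Ben 12. Alice eliminated.
Round 2: Kira 19, Ben 12. Kira has a majority (≥16).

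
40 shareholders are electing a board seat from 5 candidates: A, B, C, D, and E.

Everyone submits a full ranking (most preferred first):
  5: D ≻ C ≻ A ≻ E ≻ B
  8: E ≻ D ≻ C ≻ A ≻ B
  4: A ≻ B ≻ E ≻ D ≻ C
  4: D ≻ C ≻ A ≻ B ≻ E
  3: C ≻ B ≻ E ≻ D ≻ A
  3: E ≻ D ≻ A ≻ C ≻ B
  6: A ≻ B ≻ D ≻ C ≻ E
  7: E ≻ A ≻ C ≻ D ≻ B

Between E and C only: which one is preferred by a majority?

E is ranked above C on 22 ballots; C above E on 18.

E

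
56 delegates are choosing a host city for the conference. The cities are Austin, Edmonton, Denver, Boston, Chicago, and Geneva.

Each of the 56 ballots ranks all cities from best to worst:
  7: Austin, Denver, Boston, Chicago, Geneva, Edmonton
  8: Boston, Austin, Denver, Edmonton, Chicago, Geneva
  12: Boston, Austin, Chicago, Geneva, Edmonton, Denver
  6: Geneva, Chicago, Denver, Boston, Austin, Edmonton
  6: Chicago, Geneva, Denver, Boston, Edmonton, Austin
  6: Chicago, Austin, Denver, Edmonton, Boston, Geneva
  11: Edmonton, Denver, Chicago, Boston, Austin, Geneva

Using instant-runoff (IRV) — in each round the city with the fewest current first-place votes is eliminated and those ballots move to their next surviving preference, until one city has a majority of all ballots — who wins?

Chicago

Round 1: Austin 7, Edmonton 11, Denver 0, Boston 20, Chicago 12, Geneva 6. Denver eliminated.
Round 2: Austin 7, Edmonton 11, Boston 20, Chicago 12, Geneva 6. Geneva eliminated.
Round 3: Austin 7, Edmonton 11, Boston 20, Chicago 18. Austin eliminated.
Round 4: Edmonton 11, Boston 27, Chicago 18. Edmonton eliminated.
Round 5: Boston 27, Chicago 29. Chicago has a majority (≥29).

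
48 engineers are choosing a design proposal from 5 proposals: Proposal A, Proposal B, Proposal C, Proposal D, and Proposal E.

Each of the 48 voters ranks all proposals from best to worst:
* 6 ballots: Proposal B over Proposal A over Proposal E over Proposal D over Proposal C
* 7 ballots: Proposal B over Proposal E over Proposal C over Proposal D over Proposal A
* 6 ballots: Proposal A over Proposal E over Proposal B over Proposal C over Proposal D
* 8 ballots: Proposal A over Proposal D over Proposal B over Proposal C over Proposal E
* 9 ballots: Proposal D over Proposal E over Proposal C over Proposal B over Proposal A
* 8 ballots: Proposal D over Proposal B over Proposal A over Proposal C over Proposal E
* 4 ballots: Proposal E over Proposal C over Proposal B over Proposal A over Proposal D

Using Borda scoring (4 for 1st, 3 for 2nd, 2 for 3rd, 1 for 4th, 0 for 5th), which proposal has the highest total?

Proposal A: 6×3 + 7×0 + 6×4 + 8×4 + 9×0 + 8×2 + 4×1 = 94
Proposal B: 6×4 + 7×4 + 6×2 + 8×2 + 9×1 + 8×3 + 4×2 = 121
Proposal C: 6×0 + 7×2 + 6×1 + 8×1 + 9×2 + 8×1 + 4×3 = 66
Proposal D: 6×1 + 7×1 + 6×0 + 8×3 + 9×4 + 8×4 + 4×0 = 105
Proposal E: 6×2 + 7×3 + 6×3 + 8×0 + 9×3 + 8×0 + 4×4 = 94

Proposal B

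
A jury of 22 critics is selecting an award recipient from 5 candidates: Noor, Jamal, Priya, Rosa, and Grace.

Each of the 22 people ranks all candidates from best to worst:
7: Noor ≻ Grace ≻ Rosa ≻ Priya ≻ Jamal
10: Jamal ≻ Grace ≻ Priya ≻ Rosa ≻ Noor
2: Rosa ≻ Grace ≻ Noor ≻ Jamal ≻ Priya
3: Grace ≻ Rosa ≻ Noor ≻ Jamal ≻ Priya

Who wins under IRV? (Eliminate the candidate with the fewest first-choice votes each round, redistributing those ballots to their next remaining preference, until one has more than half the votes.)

Noor

Round 1: Noor 7, Jamal 10, Priya 0, Rosa 2, Grace 3. Priya eliminated.
Round 2: Noor 7, Jamal 10, Rosa 2, Grace 3. Rosa eliminated.
Round 3: Noor 7, Jamal 10, Grace 5. Grace eliminated.
Round 4: Noor 12, Jamal 10. Noor has a majority (≥12).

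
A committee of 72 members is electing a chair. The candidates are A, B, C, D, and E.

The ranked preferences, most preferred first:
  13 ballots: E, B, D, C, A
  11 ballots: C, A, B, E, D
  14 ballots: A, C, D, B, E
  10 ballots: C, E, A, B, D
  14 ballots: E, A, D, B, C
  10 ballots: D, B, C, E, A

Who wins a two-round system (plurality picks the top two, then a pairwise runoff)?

C

Round 1 first-place votes: A 14, B 0, C 21, D 10, E 27. E and C advance.
Runoff: E is ranked above C on 27 ballots, C above E on 45.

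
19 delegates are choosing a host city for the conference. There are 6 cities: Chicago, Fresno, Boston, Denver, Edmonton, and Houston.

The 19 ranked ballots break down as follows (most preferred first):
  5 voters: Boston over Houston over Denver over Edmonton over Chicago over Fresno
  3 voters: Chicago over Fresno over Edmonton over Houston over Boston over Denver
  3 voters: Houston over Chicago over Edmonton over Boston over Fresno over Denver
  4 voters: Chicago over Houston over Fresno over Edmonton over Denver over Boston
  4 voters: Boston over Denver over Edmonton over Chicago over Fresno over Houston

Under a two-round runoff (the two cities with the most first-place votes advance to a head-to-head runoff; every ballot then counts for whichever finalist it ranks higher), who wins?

Round 1 first-place votes: Chicago 7, Fresno 0, Boston 9, Denver 0, Edmonton 0, Houston 3. Boston and Chicago advance.
Runoff: Boston is ranked above Chicago on 9 ballots, Chicago above Boston on 10.

Chicago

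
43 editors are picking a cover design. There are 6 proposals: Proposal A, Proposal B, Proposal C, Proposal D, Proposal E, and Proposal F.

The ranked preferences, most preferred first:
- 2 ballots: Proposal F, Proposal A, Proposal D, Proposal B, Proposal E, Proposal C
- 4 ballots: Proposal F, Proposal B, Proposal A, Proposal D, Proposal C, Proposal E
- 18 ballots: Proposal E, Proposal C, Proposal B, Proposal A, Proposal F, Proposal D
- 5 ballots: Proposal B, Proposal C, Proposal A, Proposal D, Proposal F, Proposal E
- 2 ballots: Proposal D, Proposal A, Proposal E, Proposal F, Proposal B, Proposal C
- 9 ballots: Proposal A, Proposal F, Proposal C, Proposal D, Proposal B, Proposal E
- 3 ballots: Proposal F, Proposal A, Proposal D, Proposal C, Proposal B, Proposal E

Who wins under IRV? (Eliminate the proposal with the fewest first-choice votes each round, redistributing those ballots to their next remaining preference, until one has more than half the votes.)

Proposal A

Round 1: Proposal A 9, Proposal B 5, Proposal C 0, Proposal D 2, Proposal E 18, Proposal F 9. Proposal C eliminated.
Round 2: Proposal A 9, Proposal B 5, Proposal D 2, Proposal E 18, Proposal F 9. Proposal D eliminated.
Round 3: Proposal A 11, Proposal B 5, Proposal E 18, Proposal F 9. Proposal B eliminated.
Round 4: Proposal A 16, Proposal E 18, Proposal F 9. Proposal F eliminated.
Round 5: Proposal A 25, Proposal E 18. Proposal A has a majority (≥22).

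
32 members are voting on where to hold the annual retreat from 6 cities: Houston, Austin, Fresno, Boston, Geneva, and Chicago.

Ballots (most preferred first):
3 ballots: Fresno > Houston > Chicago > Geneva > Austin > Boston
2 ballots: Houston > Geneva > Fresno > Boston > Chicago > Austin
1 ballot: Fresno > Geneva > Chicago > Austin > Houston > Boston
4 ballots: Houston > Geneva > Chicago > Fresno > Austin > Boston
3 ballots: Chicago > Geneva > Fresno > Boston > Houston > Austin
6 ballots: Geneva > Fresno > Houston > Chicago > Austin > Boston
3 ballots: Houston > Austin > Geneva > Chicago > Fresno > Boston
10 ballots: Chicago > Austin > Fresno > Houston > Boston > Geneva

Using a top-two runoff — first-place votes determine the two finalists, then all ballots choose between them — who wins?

Houston

Round 1 first-place votes: Houston 9, Austin 0, Fresno 4, Boston 0, Geneva 6, Chicago 13. Chicago and Houston advance.
Runoff: Chicago is ranked above Houston on 14 ballots, Houston above Chicago on 18.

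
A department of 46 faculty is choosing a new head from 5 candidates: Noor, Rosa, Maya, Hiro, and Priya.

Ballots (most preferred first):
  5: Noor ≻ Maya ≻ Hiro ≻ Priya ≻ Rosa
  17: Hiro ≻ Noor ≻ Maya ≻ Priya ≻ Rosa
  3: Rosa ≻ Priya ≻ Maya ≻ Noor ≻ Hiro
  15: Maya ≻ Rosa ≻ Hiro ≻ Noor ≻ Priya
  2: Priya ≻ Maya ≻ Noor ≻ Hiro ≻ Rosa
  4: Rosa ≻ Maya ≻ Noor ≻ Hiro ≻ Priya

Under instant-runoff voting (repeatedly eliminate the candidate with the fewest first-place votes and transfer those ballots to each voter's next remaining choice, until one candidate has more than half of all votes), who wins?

Round 1: Noor 5, Rosa 7, Maya 15, Hiro 17, Priya 2. Priya eliminated.
Round 2: Noor 5, Rosa 7, Maya 17, Hiro 17. Noor eliminated.
Round 3: Rosa 7, Maya 22, Hiro 17. Rosa eliminated.
Round 4: Maya 29, Hiro 17. Maya has a majority (≥24).

Maya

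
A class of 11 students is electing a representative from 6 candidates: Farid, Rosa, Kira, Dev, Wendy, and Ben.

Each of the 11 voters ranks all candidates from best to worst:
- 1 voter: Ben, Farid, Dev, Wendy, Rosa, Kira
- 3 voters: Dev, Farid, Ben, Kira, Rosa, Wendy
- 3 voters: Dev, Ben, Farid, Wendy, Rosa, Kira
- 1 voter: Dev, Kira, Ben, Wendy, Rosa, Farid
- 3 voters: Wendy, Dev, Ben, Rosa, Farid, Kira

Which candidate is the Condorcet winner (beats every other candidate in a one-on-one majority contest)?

Dev

Dev vs Farid: 10–1
Dev vs Rosa: 11–0
Dev vs Kira: 11–0
Dev vs Wendy: 8–3
Dev vs Ben: 10–1
Dev beats every other candidate.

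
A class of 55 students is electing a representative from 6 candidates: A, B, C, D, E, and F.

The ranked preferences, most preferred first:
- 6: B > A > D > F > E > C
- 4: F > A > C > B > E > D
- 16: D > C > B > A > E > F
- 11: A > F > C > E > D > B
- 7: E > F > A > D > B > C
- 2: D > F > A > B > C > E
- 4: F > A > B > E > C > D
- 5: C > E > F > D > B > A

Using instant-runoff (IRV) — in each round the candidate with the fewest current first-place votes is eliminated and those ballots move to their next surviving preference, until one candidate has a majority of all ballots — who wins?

Round 1: A 11, B 6, C 5, D 18, E 7, F 8. C eliminated.
Round 2: A 11, B 6, D 18, E 12, F 8. B eliminated.
Round 3: A 17, D 18, E 12, F 8. F eliminated.
Round 4: A 25, D 18, E 12. E eliminated.
Round 5: A 32, D 23. A has a majority (≥28).

A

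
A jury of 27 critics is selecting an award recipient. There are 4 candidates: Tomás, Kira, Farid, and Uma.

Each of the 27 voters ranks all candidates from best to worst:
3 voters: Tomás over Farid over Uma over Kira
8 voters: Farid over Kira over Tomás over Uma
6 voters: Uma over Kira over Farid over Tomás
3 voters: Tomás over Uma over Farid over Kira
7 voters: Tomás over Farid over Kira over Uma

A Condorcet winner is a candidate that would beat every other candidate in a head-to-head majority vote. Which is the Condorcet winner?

Farid

Farid vs Tomás: 14–13
Farid vs Kira: 21–6
Farid vs Uma: 18–9
Farid beats every other candidate.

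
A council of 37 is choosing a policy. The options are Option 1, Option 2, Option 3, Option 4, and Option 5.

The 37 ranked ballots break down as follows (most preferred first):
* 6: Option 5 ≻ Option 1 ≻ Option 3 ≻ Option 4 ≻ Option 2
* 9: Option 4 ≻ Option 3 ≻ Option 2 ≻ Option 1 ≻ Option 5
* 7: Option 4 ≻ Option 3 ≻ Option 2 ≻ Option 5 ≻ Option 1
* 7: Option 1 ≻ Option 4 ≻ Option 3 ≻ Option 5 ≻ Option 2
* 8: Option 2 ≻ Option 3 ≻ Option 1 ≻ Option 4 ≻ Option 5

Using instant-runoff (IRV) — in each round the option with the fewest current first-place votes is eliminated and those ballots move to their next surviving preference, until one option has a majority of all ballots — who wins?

Option 1

Round 1: Option 1 7, Option 2 8, Option 3 0, Option 4 16, Option 5 6. Option 3 eliminated.
Round 2: Option 1 7, Option 2 8, Option 4 16, Option 5 6. Option 5 eliminated.
Round 3: Option 1 13, Option 2 8, Option 4 16. Option 2 eliminated.
Round 4: Option 1 21, Option 4 16. Option 1 has a majority (≥19).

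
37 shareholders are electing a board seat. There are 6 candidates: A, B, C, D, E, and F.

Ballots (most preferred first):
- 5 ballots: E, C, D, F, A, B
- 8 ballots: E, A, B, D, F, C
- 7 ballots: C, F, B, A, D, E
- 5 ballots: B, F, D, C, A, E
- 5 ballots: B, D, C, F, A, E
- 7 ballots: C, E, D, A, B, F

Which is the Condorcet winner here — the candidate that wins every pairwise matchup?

C

C vs A: 29–8
C vs B: 19–18
C vs D: 19–18
C vs E: 24–13
C vs F: 24–13
C beats every other candidate.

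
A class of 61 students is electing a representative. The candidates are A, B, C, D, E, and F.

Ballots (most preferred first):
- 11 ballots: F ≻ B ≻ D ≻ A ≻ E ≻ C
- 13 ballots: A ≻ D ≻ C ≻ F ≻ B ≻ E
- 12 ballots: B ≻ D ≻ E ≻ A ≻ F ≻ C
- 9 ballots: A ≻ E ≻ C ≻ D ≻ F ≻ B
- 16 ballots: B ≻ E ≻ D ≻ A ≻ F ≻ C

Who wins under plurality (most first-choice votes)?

First-place votes: A 22, B 28, C 0, D 0, E 0, F 11.

B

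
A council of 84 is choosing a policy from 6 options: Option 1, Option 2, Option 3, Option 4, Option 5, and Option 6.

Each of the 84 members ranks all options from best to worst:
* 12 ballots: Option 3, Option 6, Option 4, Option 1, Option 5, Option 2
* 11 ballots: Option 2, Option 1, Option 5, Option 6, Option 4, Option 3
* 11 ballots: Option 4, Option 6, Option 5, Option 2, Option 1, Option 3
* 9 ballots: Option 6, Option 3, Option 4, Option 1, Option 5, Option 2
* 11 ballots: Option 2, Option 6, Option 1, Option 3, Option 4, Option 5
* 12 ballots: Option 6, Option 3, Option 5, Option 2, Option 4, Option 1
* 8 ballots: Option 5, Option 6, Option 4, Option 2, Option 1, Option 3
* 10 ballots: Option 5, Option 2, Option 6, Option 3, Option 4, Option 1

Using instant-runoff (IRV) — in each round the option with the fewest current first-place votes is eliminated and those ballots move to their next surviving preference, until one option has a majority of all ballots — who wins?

Round 1: Option 1 0, Option 2 22, Option 3 12, Option 4 11, Option 5 18, Option 6 21. Option 1 eliminated.
Round 2: Option 2 22, Option 3 12, Option 4 11, Option 5 18, Option 6 21. Option 4 eliminated.
Round 3: Option 2 22, Option 3 12, Option 5 18, Option 6 32. Option 3 eliminated.
Round 4: Option 2 22, Option 5 18, Option 6 44. Option 6 has a majority (≥43).

Option 6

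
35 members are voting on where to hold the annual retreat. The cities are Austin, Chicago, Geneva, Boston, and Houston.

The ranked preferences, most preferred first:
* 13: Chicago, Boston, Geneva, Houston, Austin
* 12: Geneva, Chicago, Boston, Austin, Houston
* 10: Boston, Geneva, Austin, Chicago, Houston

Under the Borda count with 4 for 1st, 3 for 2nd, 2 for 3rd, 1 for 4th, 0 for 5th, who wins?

Geneva

Austin: 13×0 + 12×1 + 10×2 = 32
Chicago: 13×4 + 12×3 + 10×1 = 98
Geneva: 13×2 + 12×4 + 10×3 = 104
Boston: 13×3 + 12×2 + 10×4 = 103
Houston: 13×1 + 12×0 + 10×0 = 13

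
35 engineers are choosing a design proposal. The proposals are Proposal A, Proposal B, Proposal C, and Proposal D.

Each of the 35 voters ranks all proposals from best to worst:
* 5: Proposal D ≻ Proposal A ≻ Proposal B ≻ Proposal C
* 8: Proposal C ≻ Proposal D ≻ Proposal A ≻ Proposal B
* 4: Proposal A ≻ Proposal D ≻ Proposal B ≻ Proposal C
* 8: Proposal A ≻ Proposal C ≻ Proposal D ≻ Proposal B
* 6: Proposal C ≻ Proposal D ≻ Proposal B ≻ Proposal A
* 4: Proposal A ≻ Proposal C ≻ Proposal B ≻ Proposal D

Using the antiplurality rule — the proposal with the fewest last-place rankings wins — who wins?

Last-place votes: Proposal A 6, Proposal B 16, Proposal C 9, Proposal D 4.

Proposal D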